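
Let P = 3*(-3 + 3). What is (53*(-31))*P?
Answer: 0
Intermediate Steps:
P = 0 (P = 3*0 = 0)
(53*(-31))*P = (53*(-31))*0 = -1643*0 = 0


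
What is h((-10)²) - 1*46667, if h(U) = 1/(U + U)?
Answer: -9333399/200 ≈ -46667.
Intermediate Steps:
h(U) = 1/(2*U)
h((-10)²) - 1*46667 = 1/(2*((-10)²)) - 1*46667 = (½)/100 - 46667 = (½)*(1/100) - 46667 = 1/200 - 46667 = -9333399/200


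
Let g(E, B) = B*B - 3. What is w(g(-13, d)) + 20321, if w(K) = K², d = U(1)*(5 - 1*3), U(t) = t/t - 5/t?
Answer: 24042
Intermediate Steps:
U(t) = 1 - 5/t
d = -8 (d = ((-5 + 1)/1)*(5 - 1*3) = (1*(-4))*(5 - 3) = -4*2 = -8)
g(E, B) = -3 + B² (g(E, B) = B² - 3 = -3 + B²)
w(g(-13, d)) + 20321 = (-3 + (-8)²)² + 20321 = (-3 + 64)² + 20321 = 61² + 20321 = 3721 + 20321 = 24042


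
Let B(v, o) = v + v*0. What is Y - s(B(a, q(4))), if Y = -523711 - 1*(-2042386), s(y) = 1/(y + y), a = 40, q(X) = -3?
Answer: 121493999/80 ≈ 1.5187e+6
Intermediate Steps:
B(v, o) = v (B(v, o) = v + 0 = v)
s(y) = 1/(2*y)
Y = 1518675 (Y = -523711 + 2042386 = 1518675)
Y - s(B(a, q(4))) = 1518675 - 1/(2*40) = 1518675 - 1*1/80 = 1518675 - 1/80 = 121493999/80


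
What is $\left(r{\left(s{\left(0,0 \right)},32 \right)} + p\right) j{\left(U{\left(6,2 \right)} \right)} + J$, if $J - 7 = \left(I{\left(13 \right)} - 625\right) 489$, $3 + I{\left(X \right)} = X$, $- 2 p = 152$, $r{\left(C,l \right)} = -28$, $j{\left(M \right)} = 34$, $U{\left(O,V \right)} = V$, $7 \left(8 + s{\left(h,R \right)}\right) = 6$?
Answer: $-304264$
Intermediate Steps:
$s{\left(h,R \right)} = - \frac{50}{7}$ ($s{\left(h,R \right)} = -8 + \frac{1}{7} \cdot 6 = -8 + \frac{6}{7} = - \frac{50}{7}$)
$p = -76$ ($p = \left(- \frac{1}{2}\right) 152 = -76$)
$I{\left(X \right)} = -3 + X$
$J = -300728$ ($J = 7 + \left(\left(-3 + 13\right) - 625\right) 489 = 7 + \left(10 - 625\right) 489 = 7 - 300735 = -300728$)
$\left(r{\left(s{\left(0,0 \right)},32 \right)} + p\right) j{\left(U{\left(6,2 \right)} \right)} + J = \left(-28 - 76\right) 34 - 300728 = \left(-104\right) 34 - 300728 = -3536 - 300728 = -304264$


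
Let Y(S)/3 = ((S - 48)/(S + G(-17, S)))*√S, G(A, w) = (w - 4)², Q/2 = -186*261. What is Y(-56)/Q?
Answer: 13*I*√14/7168626 ≈ 6.7853e-6*I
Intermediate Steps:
Q = -97092 (Q = 2*(-186*261) = 2*(-48546) = -97092)
G(A, w) = (-4 + w)²
Y(S) = 3*√S*(-48 + S)/(S + (-4 + S)²) (Y(S) = 3*(((S - 48)/(S + (-4 + S)²))*√S) = 3*(((-48 + S)/(S + (-4 + S)²))*√S) = 3*(√S*(-48 + S)/(S + (-4 + S)²)) = 3*√S*(-48 + S)/(S + (-4 + S)²))
Y(-56)/Q = (3*√(-56)*(-48 - 56)/(-56 + (-4 - 56)²))/(-97092) = (3*(2*I*√14)*(-104)/(-56 + (-60)²))*(-1/97092) = (3*(2*I*√14)*(-104)/(-56 + 3600))*(-1/97092) = (3*(2*I*√14)*(-104)/3544)*(-1/97092) = (3*(2*I*√14)*(1/3544)*(-104))*(-1/97092) = -78*I*√14/443*(-1/97092) = 13*I*√14/7168626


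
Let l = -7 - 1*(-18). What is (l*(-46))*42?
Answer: -21252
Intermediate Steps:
l = 11 (l = -7 + 18 = 11)
(l*(-46))*42 = (11*(-46))*42 = -506*42 = -21252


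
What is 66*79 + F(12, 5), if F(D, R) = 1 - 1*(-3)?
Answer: 5218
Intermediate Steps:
F(D, R) = 4 (F(D, R) = 1 + 3 = 4)
66*79 + F(12, 5) = 66*79 + 4 = 5214 + 4 = 5218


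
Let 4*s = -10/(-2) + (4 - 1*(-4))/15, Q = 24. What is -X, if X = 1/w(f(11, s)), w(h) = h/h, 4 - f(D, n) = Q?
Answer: -1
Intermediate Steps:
s = 83/60 (s = (-10/(-2) + (4 - 1*(-4))/15)/4 = (-10*(-1/2) + (4 + 4)*(1/15))/4 = (5 + 8*(1/15))/4 = (5 + 8/15)/4 = (1/4)*(83/15) = 83/60 ≈ 1.3833)
f(D, n) = -20 (f(D, n) = 4 - 1*24 = 4 - 24 = -20)
w(h) = 1
X = 1 (X = 1/1 = 1)
-X = -1*1 = -1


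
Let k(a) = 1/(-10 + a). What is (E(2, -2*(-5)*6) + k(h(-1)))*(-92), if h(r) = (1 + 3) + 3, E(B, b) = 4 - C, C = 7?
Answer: 920/3 ≈ 306.67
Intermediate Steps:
E(B, b) = -3 (E(B, b) = 4 - 1*7 = 4 - 7 = -3)
h(r) = 7 (h(r) = 4 + 3 = 7)
(E(2, -2*(-5)*6) + k(h(-1)))*(-92) = (-3 + 1/(-10 + 7))*(-92) = (-3 + 1/(-3))*(-92) = (-3 - 1/3)*(-92) = -10/3*(-92) = 920/3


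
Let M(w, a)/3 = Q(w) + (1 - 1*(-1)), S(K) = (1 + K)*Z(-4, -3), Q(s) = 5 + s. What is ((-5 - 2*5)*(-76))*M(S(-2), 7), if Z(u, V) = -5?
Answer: 41040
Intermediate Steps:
S(K) = -5 - 5*K (S(K) = (1 + K)*(-5) = -5 - 5*K)
M(w, a) = 21 + 3*w (M(w, a) = 3*((5 + w) + (1 - 1*(-1))) = 3*((5 + w) + (1 + 1)) = 3*((5 + w) + 2) = 3*(7 + w) = 21 + 3*w)
((-5 - 2*5)*(-76))*M(S(-2), 7) = ((-5 - 2*5)*(-76))*(21 + 3*(-5 - 5*(-2))) = ((-5 - 10)*(-76))*(21 + 3*(-5 + 10)) = (-15*(-76))*(21 + 3*5) = 1140*(21 + 15) = 1140*36 = 41040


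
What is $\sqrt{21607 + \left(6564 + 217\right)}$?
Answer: $2 \sqrt{7097} \approx 168.49$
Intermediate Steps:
$\sqrt{21607 + \left(6564 + 217\right)} = \sqrt{21607 + 6781} = \sqrt{28388} = 2 \sqrt{7097}$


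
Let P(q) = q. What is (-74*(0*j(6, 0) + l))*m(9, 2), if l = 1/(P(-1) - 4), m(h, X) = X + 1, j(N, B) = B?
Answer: 222/5 ≈ 44.400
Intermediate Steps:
m(h, X) = 1 + X
l = -1/5 (l = 1/(-1 - 4) = 1/(-5) = -1/5 ≈ -0.20000)
(-74*(0*j(6, 0) + l))*m(9, 2) = (-74*(0*0 - 1/5))*(1 + 2) = -74*(0 - 1/5)*3 = -74*(-1/5)*3 = (74/5)*3 = 222/5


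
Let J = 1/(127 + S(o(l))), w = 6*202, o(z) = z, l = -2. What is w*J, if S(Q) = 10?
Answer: 1212/137 ≈ 8.8467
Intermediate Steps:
w = 1212
J = 1/137 (J = 1/(127 + 10) = 1/137 ≈ 0.0072993)
w*J = 1212*(1/137) = 1212/137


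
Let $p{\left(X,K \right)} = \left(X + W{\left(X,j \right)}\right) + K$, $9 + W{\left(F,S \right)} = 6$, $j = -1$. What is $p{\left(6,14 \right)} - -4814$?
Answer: $4831$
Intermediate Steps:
$W{\left(F,S \right)} = -3$ ($W{\left(F,S \right)} = -9 + 6 = -3$)
$p{\left(X,K \right)} = -3 + K + X$ ($p{\left(X,K \right)} = \left(X - 3\right) + K = \left(-3 + X\right) + K = -3 + K + X$)
$p{\left(6,14 \right)} - -4814 = \left(-3 + 14 + 6\right) - -4814 = 17 + 4814 = 4831$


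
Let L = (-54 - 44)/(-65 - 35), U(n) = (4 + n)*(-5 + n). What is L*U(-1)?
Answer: -441/25 ≈ -17.640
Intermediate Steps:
U(n) = (-5 + n)*(4 + n)
L = 49/50 (L = -98/(-100) = -98*(-1/100) = 49/50 ≈ 0.98000)
L*U(-1) = 49*(-20 + (-1)² - 1*(-1))/50 = 49*(-20 + 1 + 1)/50 = (49/50)*(-18) = -441/25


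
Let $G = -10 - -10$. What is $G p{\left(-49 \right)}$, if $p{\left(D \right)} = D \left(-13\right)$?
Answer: $0$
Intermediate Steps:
$G = 0$ ($G = -10 + 10 = 0$)
$p{\left(D \right)} = - 13 D$
$G p{\left(-49 \right)} = 0 \left(\left(-13\right) \left(-49\right)\right) = 0 \cdot 637 = 0$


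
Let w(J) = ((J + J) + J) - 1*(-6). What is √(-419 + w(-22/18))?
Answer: 25*I*√6/3 ≈ 20.412*I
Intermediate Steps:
w(J) = 6 + 3*J (w(J) = (2*J + J) + 6 = 3*J + 6 = 6 + 3*J)
√(-419 + w(-22/18)) = √(-419 + (6 + 3*(-22/18))) = √(-419 + (6 + 3*(-22*1/18))) = √(-419 + (6 + 3*(-11/9))) = √(-419 + (6 - 11/3)) = √(-419 + 7/3) = √(-1250/3) = 25*I*√6/3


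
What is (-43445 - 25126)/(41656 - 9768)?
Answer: -68571/31888 ≈ -2.1504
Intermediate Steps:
(-43445 - 25126)/(41656 - 9768) = -68571/31888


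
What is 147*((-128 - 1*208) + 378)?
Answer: 6174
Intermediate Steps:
147*((-128 - 1*208) + 378) = 147*((-128 - 208) + 378) = 147*(-336 + 378) = 147*42 = 6174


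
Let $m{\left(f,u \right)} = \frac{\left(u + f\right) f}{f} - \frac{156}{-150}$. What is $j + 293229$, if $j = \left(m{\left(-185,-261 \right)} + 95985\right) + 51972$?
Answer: $\frac{11018526}{25} \approx 4.4074 \cdot 10^{5}$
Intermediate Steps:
$m{\left(f,u \right)} = \frac{26}{25} + f + u$ ($m{\left(f,u \right)} = \frac{\left(f + u\right) f}{f} - - \frac{26}{25} = \frac{f \left(f + u\right)}{f} + \frac{26}{25} = \left(f + u\right) + \frac{26}{25} = \frac{26}{25} + f + u$)
$j = \frac{3687801}{25}$ ($j = \left(\left(\frac{26}{25} - 185 - 261\right) + 95985\right) + 51972 = \left(- \frac{11124}{25} + 95985\right) + 51972 = \frac{2388501}{25} + 51972 = \frac{3687801}{25} \approx 1.4751 \cdot 10^{5}$)
$j + 293229 = \frac{3687801}{25} + 293229 = \frac{11018526}{25}$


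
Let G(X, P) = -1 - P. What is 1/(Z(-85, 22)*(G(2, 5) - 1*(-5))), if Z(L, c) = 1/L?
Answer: 85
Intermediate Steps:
1/(Z(-85, 22)*(G(2, 5) - 1*(-5))) = 1/(((-1 - 1*5) - 1*(-5))/(-85)) = 1/(-((-1 - 5) + 5)/85) = 1/(-(-6 + 5)/85) = 1/(-1/85*(-1)) = 1/(1/85) = 85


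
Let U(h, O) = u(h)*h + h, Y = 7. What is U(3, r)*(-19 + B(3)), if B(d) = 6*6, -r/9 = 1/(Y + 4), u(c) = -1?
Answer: 0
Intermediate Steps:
r = -9/11 (r = -9/(7 + 4) = -9/11 ≈ -0.81818)
B(d) = 36
U(h, O) = 0 (U(h, O) = -h + h = 0)
U(3, r)*(-19 + B(3)) = 0*(-19 + 36) = 0*17 = 0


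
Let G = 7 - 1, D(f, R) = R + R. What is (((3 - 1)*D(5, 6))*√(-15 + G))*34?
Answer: 2448*I ≈ 2448.0*I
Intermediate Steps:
D(f, R) = 2*R
G = 6
(((3 - 1)*D(5, 6))*√(-15 + G))*34 = (((3 - 1)*(2*6))*√(-15 + 6))*34 = ((2*12)*√(-9))*34 = (24*(3*I))*34 = (72*I)*34 = 2448*I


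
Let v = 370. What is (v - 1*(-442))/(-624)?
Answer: -203/156 ≈ -1.3013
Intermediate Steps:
(v - 1*(-442))/(-624) = (370 - 1*(-442))/(-624) = (370 + 442)*(-1/624) = 812*(-1/624) = -203/156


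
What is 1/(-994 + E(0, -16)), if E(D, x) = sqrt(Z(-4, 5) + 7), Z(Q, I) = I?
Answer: -497/494012 - sqrt(3)/494012 ≈ -0.0010096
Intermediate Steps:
E(D, x) = 2*sqrt(3) (E(D, x) = sqrt(5 + 7) = sqrt(12) = 2*sqrt(3))
1/(-994 + E(0, -16)) = 1/(-994 + 2*sqrt(3))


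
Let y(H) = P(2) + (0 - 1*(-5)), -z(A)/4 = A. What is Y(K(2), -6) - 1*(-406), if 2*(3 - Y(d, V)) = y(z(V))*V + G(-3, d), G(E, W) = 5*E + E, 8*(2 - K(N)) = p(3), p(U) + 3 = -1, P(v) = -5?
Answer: 418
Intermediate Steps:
z(A) = -4*A
y(H) = 0 (y(H) = -5 + (0 - 1*(-5)) = -5 + (0 + 5) = -5 + 5 = 0)
p(U) = -4 (p(U) = -3 - 1 = -4)
K(N) = 5/2 (K(N) = 2 - ⅛*(-4) = 2 + ½ = 5/2)
G(E, W) = 6*E
Y(d, V) = 12 (Y(d, V) = 3 - (0*V + 6*(-3))/2 = 3 - (0 - 18)/2 = 3 - ½*(-18) = 3 + 9 = 12)
Y(K(2), -6) - 1*(-406) = 12 - 1*(-406) = 12 + 406 = 418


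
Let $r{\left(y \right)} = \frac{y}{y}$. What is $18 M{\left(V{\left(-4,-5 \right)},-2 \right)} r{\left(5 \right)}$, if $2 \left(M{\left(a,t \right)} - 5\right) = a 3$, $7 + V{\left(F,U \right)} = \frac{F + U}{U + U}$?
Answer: $- \frac{747}{10} \approx -74.7$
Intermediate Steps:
$V{\left(F,U \right)} = -7 + \frac{F + U}{2 U}$ ($V{\left(F,U \right)} = -7 + \frac{F + U}{U + U} = -7 + \frac{F + U}{2 U}$)
$r{\left(y \right)} = 1$
$M{\left(a,t \right)} = 5 + \frac{3 a}{2}$ ($M{\left(a,t \right)} = 5 + \frac{a 3}{2} = 5 + \frac{3 a}{2}$)
$18 M{\left(V{\left(-4,-5 \right)},-2 \right)} r{\left(5 \right)} = 18 \left(5 + \frac{3 \frac{-4 - -65}{2 \left(-5\right)}}{2}\right) 1 = 18 \left(5 + \frac{3 \cdot \frac{1}{2} \left(- \frac{1}{5}\right) \left(-4 + 65\right)}{2}\right) 1 = 18 \left(5 + \frac{3 \cdot \frac{1}{2} \left(- \frac{1}{5}\right) 61}{2}\right) 1 = 18 \left(5 + \frac{3}{2} \left(- \frac{61}{10}\right)\right) 1 = 18 \left(5 - \frac{183}{20}\right) 1 = 18 \left(- \frac{83}{20}\right) 1 = \left(- \frac{747}{10}\right) 1 = - \frac{747}{10}$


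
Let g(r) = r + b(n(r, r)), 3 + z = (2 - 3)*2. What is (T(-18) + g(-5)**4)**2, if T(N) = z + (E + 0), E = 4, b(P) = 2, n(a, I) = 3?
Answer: 6400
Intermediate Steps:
z = -5 (z = -3 + (2 - 3)*2 = -3 - 1*2 = -3 - 2 = -5)
T(N) = -1 (T(N) = -5 + (4 + 0) = -5 + 4 = -1)
g(r) = 2 + r (g(r) = r + 2 = 2 + r)
(T(-18) + g(-5)**4)**2 = (-1 + (2 - 5)**4)**2 = (-1 + (-3)**4)**2 = (-1 + 81)**2 = 80**2 = 6400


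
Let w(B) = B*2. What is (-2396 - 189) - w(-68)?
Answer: -2449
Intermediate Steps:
w(B) = 2*B
(-2396 - 189) - w(-68) = (-2396 - 189) - 2*(-68) = -2585 - 1*(-136) = -2585 + 136 = -2449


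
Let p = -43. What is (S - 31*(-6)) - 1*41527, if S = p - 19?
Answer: -41403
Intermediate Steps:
S = -62 (S = -43 - 19 = -62)
(S - 31*(-6)) - 1*41527 = (-62 - 31*(-6)) - 1*41527 = (-62 + 186) - 41527 = 124 - 41527 = -41403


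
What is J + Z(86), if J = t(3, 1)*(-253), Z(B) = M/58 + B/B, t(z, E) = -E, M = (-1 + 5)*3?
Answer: 7372/29 ≈ 254.21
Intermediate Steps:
M = 12 (M = 4*3 = 12)
Z(B) = 35/29 (Z(B) = 12/58 + B/B = 12*(1/58) + 1 = 6/29 + 1 = 35/29)
J = 253 (J = -1*1*(-253) = -1*(-253) = 253)
J + Z(86) = 253 + 35/29 = 7372/29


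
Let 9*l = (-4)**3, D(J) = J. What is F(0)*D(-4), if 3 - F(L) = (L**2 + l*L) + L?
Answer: -12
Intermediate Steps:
l = -64/9 (l = (1/9)*(-4)**3 = (1/9)*(-64) = -64/9 ≈ -7.1111)
F(L) = 3 - L**2 + 55*L/9 (F(L) = 3 - ((L**2 - 64*L/9) + L) = 3 - (L**2 - 55*L/9) = 3 + (-L**2 + 55*L/9) = 3 - L**2 + 55*L/9)
F(0)*D(-4) = (3 - 1*0**2 + (55/9)*0)*(-4) = (3 - 1*0 + 0)*(-4) = (3 + 0 + 0)*(-4) = 3*(-4) = -12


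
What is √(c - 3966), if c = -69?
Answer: I*√4035 ≈ 63.522*I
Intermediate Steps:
√(c - 3966) = √(-69 - 3966) = √(-4035) = I*√4035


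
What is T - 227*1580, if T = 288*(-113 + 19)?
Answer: -385732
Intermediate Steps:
T = -27072 (T = 288*(-94) = -27072)
T - 227*1580 = -27072 - 227*1580 = -27072 - 358660 = -385732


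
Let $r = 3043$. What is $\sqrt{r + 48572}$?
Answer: $3 \sqrt{5735} \approx 227.19$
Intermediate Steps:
$\sqrt{r + 48572} = \sqrt{3043 + 48572} = \sqrt{51615} = 3 \sqrt{5735}$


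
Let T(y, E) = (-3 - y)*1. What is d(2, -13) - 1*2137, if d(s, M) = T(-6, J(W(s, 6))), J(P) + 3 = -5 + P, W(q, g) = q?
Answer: -2134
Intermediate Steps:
J(P) = -8 + P (J(P) = -3 + (-5 + P) = -8 + P)
T(y, E) = -3 - y
d(s, M) = 3 (d(s, M) = -3 - 1*(-6) = -3 + 6 = 3)
d(2, -13) - 1*2137 = 3 - 1*2137 = 3 - 2137 = -2134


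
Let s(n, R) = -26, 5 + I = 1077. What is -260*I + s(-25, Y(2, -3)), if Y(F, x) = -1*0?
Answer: -278746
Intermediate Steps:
Y(F, x) = 0
I = 1072 (I = -5 + 1077 = 1072)
-260*I + s(-25, Y(2, -3)) = -260*1072 - 26 = -278720 - 26 = -278746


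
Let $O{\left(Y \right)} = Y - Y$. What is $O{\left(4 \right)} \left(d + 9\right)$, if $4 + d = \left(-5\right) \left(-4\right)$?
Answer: $0$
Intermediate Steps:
$d = 16$ ($d = -4 - -20 = -4 + 20 = 16$)
$O{\left(Y \right)} = 0$
$O{\left(4 \right)} \left(d + 9\right) = 0 \left(16 + 9\right) = 0 \cdot 25 = 0$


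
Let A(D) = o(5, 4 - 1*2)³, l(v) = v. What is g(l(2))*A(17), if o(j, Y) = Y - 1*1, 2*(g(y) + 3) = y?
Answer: -2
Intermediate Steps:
g(y) = -3 + y/2
o(j, Y) = -1 + Y (o(j, Y) = Y - 1 = -1 + Y)
A(D) = 1 (A(D) = (-1 + (4 - 1*2))³ = (-1 + (4 - 2))³ = (-1 + 2)³ = 1³ = 1)
g(l(2))*A(17) = (-3 + (½)*2)*1 = (-3 + 1)*1 = -2*1 = -2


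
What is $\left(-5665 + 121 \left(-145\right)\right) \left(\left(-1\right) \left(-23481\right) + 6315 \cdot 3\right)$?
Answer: $-984707460$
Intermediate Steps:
$\left(-5665 + 121 \left(-145\right)\right) \left(\left(-1\right) \left(-23481\right) + 6315 \cdot 3\right) = \left(-5665 - 17545\right) \left(23481 + 18945\right) = \left(-23210\right) 42426 = -984707460$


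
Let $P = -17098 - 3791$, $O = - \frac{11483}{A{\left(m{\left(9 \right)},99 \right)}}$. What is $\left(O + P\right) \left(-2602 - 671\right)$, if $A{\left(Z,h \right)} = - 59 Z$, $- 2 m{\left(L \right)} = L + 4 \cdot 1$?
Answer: $\frac{52514725317}{767} \approx 6.8468 \cdot 10^{7}$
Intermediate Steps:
$m{\left(L \right)} = -2 - \frac{L}{2}$ ($m{\left(L \right)} = - \frac{L + 4 \cdot 1}{2} = - \frac{L + 4}{2} = - \frac{4 + L}{2} = -2 - \frac{L}{2}$)
$O = - \frac{22966}{767}$ ($O = - \frac{11483}{\left(-59\right) \left(-2 - \frac{9}{2}\right)} = - \frac{11483}{\left(-59\right) \left(- \frac{13}{2}\right)} = - \frac{11483}{\frac{767}{2}} = \left(-11483\right) \frac{2}{767} = - \frac{22966}{767} \approx -29.943$)
$P = -20889$ ($P = -17098 - 3791 = -20889$)
$\left(O + P\right) \left(-2602 - 671\right) = \left(- \frac{22966}{767} - 20889\right) \left(-2602 - 671\right) = \left(- \frac{16044829}{767}\right) \left(-3273\right) = \frac{52514725317}{767}$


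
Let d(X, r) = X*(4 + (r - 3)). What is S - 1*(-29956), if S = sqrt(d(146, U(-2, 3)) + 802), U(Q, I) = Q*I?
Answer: 29956 + 6*sqrt(2) ≈ 29965.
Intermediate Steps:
U(Q, I) = I*Q
d(X, r) = X*(1 + r) (d(X, r) = X*(4 + (-3 + r)) = X*(1 + r))
S = 6*sqrt(2) (S = sqrt(146*(1 + 3*(-2)) + 802) = sqrt(146*(1 - 6) + 802) = sqrt(146*(-5) + 802) = sqrt(-730 + 802) = sqrt(72) = 6*sqrt(2) ≈ 8.4853)
S - 1*(-29956) = 6*sqrt(2) - 1*(-29956) = 6*sqrt(2) + 29956 = 29956 + 6*sqrt(2)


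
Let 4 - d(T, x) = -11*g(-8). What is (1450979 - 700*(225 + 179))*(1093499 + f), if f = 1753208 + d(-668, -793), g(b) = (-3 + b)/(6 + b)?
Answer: 6651077368197/2 ≈ 3.3255e+12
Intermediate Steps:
g(b) = (-3 + b)/(6 + b)
d(T, x) = 129/2 (d(T, x) = 4 - (-11)*(-3 - 8)/(6 - 8) = 4 - (-11)*-11/(-2) = 4 - (-11)*(-1/2*(-11)) = 4 - (-11)*11/2 = 4 - 1*(-121/2) = 4 + 121/2 = 129/2)
f = 3506545/2 (f = 1753208 + 129/2 = 3506545/2 ≈ 1.7533e+6)
(1450979 - 700*(225 + 179))*(1093499 + f) = (1450979 - 700*(225 + 179))*(1093499 + 3506545/2) = (1450979 - 700*404)*(5693543/2) = (1450979 - 282800)*(5693543/2) = 1168179*(5693543/2) = 6651077368197/2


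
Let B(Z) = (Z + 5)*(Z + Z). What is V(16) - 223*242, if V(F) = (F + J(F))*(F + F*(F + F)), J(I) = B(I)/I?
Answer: -23342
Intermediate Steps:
B(Z) = 2*Z*(5 + Z) (B(Z) = (5 + Z)*(2*Z) = 2*Z*(5 + Z))
J(I) = 10 + 2*I (J(I) = (2*I*(5 + I))/I = 10 + 2*I)
V(F) = (10 + 3*F)*(F + 2*F**2) (V(F) = (F + (10 + 2*F))*(F + F*(F + F)) = (10 + 3*F)*(F + F*(2*F)) = (10 + 3*F)*(F + 2*F**2))
V(16) - 223*242 = 16*(10 + 6*16**2 + 23*16) - 223*242 = 16*(10 + 6*256 + 368) - 53966 = 16*(10 + 1536 + 368) - 53966 = 16*1914 - 53966 = 30624 - 53966 = -23342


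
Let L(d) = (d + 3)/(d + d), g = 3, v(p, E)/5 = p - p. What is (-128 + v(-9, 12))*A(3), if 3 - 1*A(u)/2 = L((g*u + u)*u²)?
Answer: -5728/9 ≈ -636.44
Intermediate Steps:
v(p, E) = 0 (v(p, E) = 5*(p - p) = 5*0 = 0)
L(d) = (3 + d)/(2*d) (L(d) = (3 + d)/((2*d)) = (3 + d)*(1/(2*d)) = (3 + d)/(2*d))
A(u) = 6 - (3 + 4*u³)/(4*u³) (A(u) = 6 - (3 + (3*u + u)*u²)/((3*u + u)*u²) = 6 - (3 + (4*u)*u²)/((4*u)*u²) = 6 - (3 + 4*u³)/(4*u³))
(-128 + v(-9, 12))*A(3) = (-128 + 0)*(5 - ¾/3³) = -128*(5 - ¾*1/27) = -128*(5 - 1/36) = -128*179/36 = -5728/9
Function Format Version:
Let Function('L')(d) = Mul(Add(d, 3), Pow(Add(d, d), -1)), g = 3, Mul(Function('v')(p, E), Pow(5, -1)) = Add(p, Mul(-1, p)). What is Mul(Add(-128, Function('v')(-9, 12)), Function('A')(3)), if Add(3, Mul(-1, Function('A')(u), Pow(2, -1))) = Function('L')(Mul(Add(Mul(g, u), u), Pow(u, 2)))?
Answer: Rational(-5728, 9) ≈ -636.44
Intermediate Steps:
Function('v')(p, E) = 0 (Function('v')(p, E) = Mul(5, Add(p, Mul(-1, p))) = Mul(5, 0) = 0)
Function('L')(d) = Mul(Rational(1, 2), Pow(d, -1), Add(3, d)) (Function('L')(d) = Mul(Add(3, d), Pow(Mul(2, d), -1)) = Mul(Add(3, d), Mul(Rational(1, 2), Pow(d, -1))) = Mul(Rational(1, 2), Pow(d, -1), Add(3, d)))
Function('A')(u) = Add(6, Mul(Rational(-1, 4), Pow(u, -3), Add(3, Mul(4, Pow(u, 3))))) (Function('A')(u) = Add(6, Mul(-2, Mul(Rational(1, 2), Pow(Mul(Add(Mul(3, u), u), Pow(u, 2)), -1), Add(3, Mul(Add(Mul(3, u), u), Pow(u, 2)))))) = Add(6, Mul(-2, Mul(Rational(1, 2), Pow(Mul(Mul(4, u), Pow(u, 2)), -1), Add(3, Mul(Mul(4, u), Pow(u, 2)))))) = Add(6, Mul(-2, Mul(Rational(1, 2), Pow(Mul(4, Pow(u, 3)), -1), Add(3, Mul(4, Pow(u, 3)))))) = Add(6, Mul(-2, Mul(Rational(1, 2), Mul(Rational(1, 4), Pow(u, -3)), Add(3, Mul(4, Pow(u, 3)))))) = Add(6, Mul(-2, Mul(Rational(1, 8), Pow(u, -3), Add(3, Mul(4, Pow(u, 3)))))) = Add(6, Mul(Rational(-1, 4), Pow(u, -3), Add(3, Mul(4, Pow(u, 3))))))
Mul(Add(-128, Function('v')(-9, 12)), Function('A')(3)) = Mul(Add(-128, 0), Add(5, Mul(Rational(-3, 4), Pow(3, -3)))) = Mul(-128, Add(5, Mul(Rational(-3, 4), Rational(1, 27)))) = Mul(-128, Add(5, Rational(-1, 36))) = Mul(-128, Rational(179, 36)) = Rational(-5728, 9)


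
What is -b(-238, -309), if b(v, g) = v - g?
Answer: -71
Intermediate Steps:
-b(-238, -309) = -(-238 - 1*(-309)) = -(-238 + 309) = -1*71 = -71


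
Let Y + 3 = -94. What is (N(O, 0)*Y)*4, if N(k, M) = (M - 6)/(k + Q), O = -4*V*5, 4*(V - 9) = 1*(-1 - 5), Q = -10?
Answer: -291/20 ≈ -14.550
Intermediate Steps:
Y = -97 (Y = -3 - 94 = -97)
V = 15/2 (V = 9 + (1*(-1 - 5))/4 = 9 + (1*(-6))/4 = 9 + (¼)*(-6) = 9 - 3/2 = 15/2 ≈ 7.5000)
O = -150 (O = -4*15/2*5 = -30*5 = -150)
N(k, M) = (-6 + M)/(-10 + k) (N(k, M) = (M - 6)/(k - 10) = (-6 + M)/(-10 + k))
(N(O, 0)*Y)*4 = (((-6 + 0)/(-10 - 150))*(-97))*4 = ((-6/(-160))*(-97))*4 = (-1/160*(-6)*(-97))*4 = ((3/80)*(-97))*4 = -291/80*4 = -291/20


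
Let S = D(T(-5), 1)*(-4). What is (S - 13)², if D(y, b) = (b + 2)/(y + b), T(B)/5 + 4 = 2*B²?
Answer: 1010025/5929 ≈ 170.35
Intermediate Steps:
T(B) = -20 + 10*B² (T(B) = -20 + 5*(2*B²) = -20 + 10*B²)
D(y, b) = (2 + b)/(b + y)
S = -4/77 (S = ((2 + 1)/(1 + (-20 + 10*(-5)²)))*(-4) = (3/(1 + (-20 + 10*25)))*(-4) = (3/(1 + (-20 + 250)))*(-4) = (3/(1 + 230))*(-4) = (3/231)*(-4) = ((1/231)*3)*(-4) = (1/77)*(-4) = -4/77 ≈ -0.051948)
(S - 13)² = (-4/77 - 13)² = (-1005/77)² = 1010025/5929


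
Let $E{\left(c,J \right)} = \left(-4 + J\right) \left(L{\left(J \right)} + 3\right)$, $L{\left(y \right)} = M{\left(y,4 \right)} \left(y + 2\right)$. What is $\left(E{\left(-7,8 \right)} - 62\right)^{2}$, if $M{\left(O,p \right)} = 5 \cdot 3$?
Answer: $302500$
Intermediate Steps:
$M{\left(O,p \right)} = 15$
$L{\left(y \right)} = 30 + 15 y$ ($L{\left(y \right)} = 15 \left(y + 2\right) = 15 \left(2 + y\right) = 30 + 15 y$)
$E{\left(c,J \right)} = \left(-4 + J\right) \left(33 + 15 J\right)$ ($E{\left(c,J \right)} = \left(-4 + J\right) \left(\left(30 + 15 J\right) + 3\right) = \left(-4 + J\right) \left(33 + 15 J\right)$)
$\left(E{\left(-7,8 \right)} - 62\right)^{2} = \left(\left(-132 - 216 + 15 \cdot 8^{2}\right) - 62\right)^{2} = \left(\left(-132 - 216 + 15 \cdot 64\right) + \left(-224 + 162\right)\right)^{2} = \left(\left(-132 - 216 + 960\right) - 62\right)^{2} = \left(612 - 62\right)^{2} = 550^{2} = 302500$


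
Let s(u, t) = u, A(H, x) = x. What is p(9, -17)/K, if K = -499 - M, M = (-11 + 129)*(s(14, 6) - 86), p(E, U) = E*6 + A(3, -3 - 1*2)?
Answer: 49/7997 ≈ 0.0061273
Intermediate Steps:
p(E, U) = -5 + 6*E (p(E, U) = E*6 + (-3 - 1*2) = 6*E + (-3 - 2) = 6*E - 5 = -5 + 6*E)
M = -8496 (M = (-11 + 129)*(14 - 86) = 118*(-72) = -8496)
K = 7997 (K = -499 - 1*(-8496) = -499 + 8496 = 7997)
p(9, -17)/K = (-5 + 6*9)/7997 = (-5 + 54)*(1/7997) = 49*(1/7997) = 49/7997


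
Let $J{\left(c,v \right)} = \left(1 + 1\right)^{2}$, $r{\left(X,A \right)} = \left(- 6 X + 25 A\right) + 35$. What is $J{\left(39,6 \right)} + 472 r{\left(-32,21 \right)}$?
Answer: $354948$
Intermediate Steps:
$r{\left(X,A \right)} = 35 - 6 X + 25 A$
$J{\left(c,v \right)} = 4$ ($J{\left(c,v \right)} = 2^{2} = 4$)
$J{\left(39,6 \right)} + 472 r{\left(-32,21 \right)} = 4 + 472 \left(35 - -192 + 25 \cdot 21\right) = 4 + 472 \left(35 + 192 + 525\right) = 4 + 472 \cdot 752 = 4 + 354944 = 354948$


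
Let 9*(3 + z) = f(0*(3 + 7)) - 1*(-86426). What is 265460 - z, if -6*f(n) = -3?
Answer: 4605481/18 ≈ 2.5586e+5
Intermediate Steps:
f(n) = ½ (f(n) = -⅙*(-3) = ½)
z = 172799/18 (z = -3 + (½ - 1*(-86426))/9 = -3 + (½ + 86426)/9 = -3 + (⅑)*(172853/2) = -3 + 172853/18 = 172799/18 ≈ 9599.9)
265460 - z = 265460 - 1*172799/18 = 265460 - 172799/18 = 4605481/18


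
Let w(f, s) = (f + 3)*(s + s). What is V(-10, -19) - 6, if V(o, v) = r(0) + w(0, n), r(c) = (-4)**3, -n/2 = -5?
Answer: -10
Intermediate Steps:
n = 10 (n = -2*(-5) = 10)
r(c) = -64
w(f, s) = 2*s*(3 + f) (w(f, s) = (3 + f)*(2*s) = 2*s*(3 + f))
V(o, v) = -4 (V(o, v) = -64 + 2*10*(3 + 0) = -64 + 2*10*3 = -64 + 60 = -4)
V(-10, -19) - 6 = -4 - 6 = -10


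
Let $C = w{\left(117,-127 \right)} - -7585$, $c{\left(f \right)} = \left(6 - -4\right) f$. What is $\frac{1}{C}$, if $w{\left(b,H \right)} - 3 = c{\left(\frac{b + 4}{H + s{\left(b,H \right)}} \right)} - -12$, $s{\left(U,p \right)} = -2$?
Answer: $\frac{129}{979190} \approx 0.00013174$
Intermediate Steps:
$c{\left(f \right)} = 10 f$ ($c{\left(f \right)} = \left(6 + 4\right) f = 10 f$)
$w{\left(b,H \right)} = 15 + \frac{10 \left(4 + b\right)}{-2 + H}$ ($w{\left(b,H \right)} = 3 + \left(10 \frac{b + 4}{H - 2} - -12\right) = 3 + \left(10 \frac{4 + b}{-2 + H} + 12\right) = 3 + \left(\frac{10 \left(4 + b\right)}{-2 + H} + 12\right) = 3 + \left(12 + \frac{10 \left(4 + b\right)}{-2 + H}\right) = 15 + \frac{10 \left(4 + b\right)}{-2 + H}$)
$C = \frac{979190}{129}$ ($C = \frac{5 \left(2 + 2 \cdot 117 + 3 \left(-127\right)\right)}{-2 - 127} - -7585 = \frac{5 \left(2 + 234 - 381\right)}{-129} + 7585 = 5 \left(- \frac{1}{129}\right) \left(-145\right) + 7585 = \frac{725}{129} + 7585 = \frac{979190}{129} \approx 7590.6$)
$\frac{1}{C} = \frac{1}{\frac{979190}{129}} = \frac{129}{979190}$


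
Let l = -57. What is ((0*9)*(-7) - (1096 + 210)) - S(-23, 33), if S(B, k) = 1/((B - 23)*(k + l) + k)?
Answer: -1484923/1137 ≈ -1306.0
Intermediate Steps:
S(B, k) = 1/(k + (-57 + k)*(-23 + B)) (S(B, k) = 1/((B - 23)*(k - 57) + k) = 1/((-23 + B)*(-57 + k) + k) = 1/((-57 + k)*(-23 + B) + k) = 1/(k + (-57 + k)*(-23 + B)))
((0*9)*(-7) - (1096 + 210)) - S(-23, 33) = ((0*9)*(-7) - (1096 + 210)) - 1/(1311 - 57*(-23) - 22*33 - 23*33) = (0*(-7) - 1*1306) - 1/(1311 + 1311 - 726 - 759) = (0 - 1306) - 1/1137 = -1306 - 1*1/1137 = -1306 - 1/1137 = -1484923/1137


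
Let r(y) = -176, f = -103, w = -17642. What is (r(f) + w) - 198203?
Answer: -216021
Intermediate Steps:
(r(f) + w) - 198203 = (-176 - 17642) - 198203 = -17818 - 198203 = -216021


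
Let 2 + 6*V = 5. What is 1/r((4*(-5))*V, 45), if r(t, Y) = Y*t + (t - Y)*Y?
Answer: -1/2925 ≈ -0.00034188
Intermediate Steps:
V = 1/2 (V = -1/3 + (1/6)*5 = -1/3 + 5/6 = 1/2 ≈ 0.50000)
r(t, Y) = Y*t + Y*(t - Y)
1/r((4*(-5))*V, 45) = 1/(45*(-1*45 + 2*((4*(-5))*(1/2)))) = 1/(45*(-45 + 2*(-20*1/2))) = 1/(45*(-45 + 2*(-10))) = 1/(45*(-45 - 20)) = 1/(45*(-65)) = 1/(-2925) = -1/2925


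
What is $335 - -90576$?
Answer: $90911$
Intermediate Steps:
$335 - -90576 = 335 + 90576 = 90911$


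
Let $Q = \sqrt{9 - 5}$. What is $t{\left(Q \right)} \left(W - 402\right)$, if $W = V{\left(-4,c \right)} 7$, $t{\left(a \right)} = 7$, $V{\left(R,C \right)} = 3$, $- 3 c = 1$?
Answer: $-2667$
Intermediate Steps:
$c = - \frac{1}{3}$ ($c = \left(- \frac{1}{3}\right) 1 = - \frac{1}{3} \approx -0.33333$)
$Q = 2$ ($Q = \sqrt{4} = 2$)
$W = 21$ ($W = 3 \cdot 7 = 21$)
$t{\left(Q \right)} \left(W - 402\right) = 7 \left(21 - 402\right) = 7 \left(-381\right) = -2667$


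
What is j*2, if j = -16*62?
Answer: -1984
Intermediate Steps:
j = -992
j*2 = -992*2 = -1984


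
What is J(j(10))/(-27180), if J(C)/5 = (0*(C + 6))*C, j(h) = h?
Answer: 0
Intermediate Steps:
J(C) = 0 (J(C) = 5*((0*(C + 6))*C) = 5*((0*(6 + C))*C) = 5*(0*C) = 5*0 = 0)
J(j(10))/(-27180) = 0/(-27180) = 0*(-1/27180) = 0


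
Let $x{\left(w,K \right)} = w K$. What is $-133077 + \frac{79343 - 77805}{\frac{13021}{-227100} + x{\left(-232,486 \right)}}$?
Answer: $- \frac{3407568976073817}{25605992221} \approx -1.3308 \cdot 10^{5}$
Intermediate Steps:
$x{\left(w,K \right)} = K w$
$-133077 + \frac{79343 - 77805}{\frac{13021}{-227100} + x{\left(-232,486 \right)}} = -133077 + \frac{79343 - 77805}{\frac{13021}{-227100} + 486 \left(-232\right)} = -133077 + \frac{1538}{13021 \left(- \frac{1}{227100}\right) - 112752} = -133077 + \frac{1538}{- \frac{13021}{227100} - 112752} = -133077 + \frac{1538}{- \frac{25605992221}{227100}} = -133077 + 1538 \left(- \frac{227100}{25605992221}\right) = -133077 - \frac{349279800}{25605992221} = - \frac{3407568976073817}{25605992221}$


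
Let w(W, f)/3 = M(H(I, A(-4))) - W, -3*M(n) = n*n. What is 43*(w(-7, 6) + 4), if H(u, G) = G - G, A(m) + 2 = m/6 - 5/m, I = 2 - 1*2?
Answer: 1075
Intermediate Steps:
I = 0 (I = 2 - 2 = 0)
A(m) = -2 - 5/m + m/6 (A(m) = -2 + (m/6 - 5/m) = -2 + (-5/m + m/6) = -2 - 5/m + m/6)
H(u, G) = 0
M(n) = -n²/3 (M(n) = -n*n/3 = -n²/3)
w(W, f) = -3*W (w(W, f) = 3*(-⅓*0² - W) = 3*(-⅓*0 - W) = 3*(0 - W) = 3*(-W) = -3*W)
43*(w(-7, 6) + 4) = 43*(-3*(-7) + 4) = 43*(21 + 4) = 43*25 = 1075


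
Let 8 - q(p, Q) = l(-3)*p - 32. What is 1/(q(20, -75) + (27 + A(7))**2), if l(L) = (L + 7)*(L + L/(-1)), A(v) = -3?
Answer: 1/616 ≈ 0.0016234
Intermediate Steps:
l(L) = 0 (l(L) = (7 + L)*(L + L*(-1)) = (7 + L)*(L - L) = (7 + L)*0 = 0)
q(p, Q) = 40 (q(p, Q) = 8 - (0*p - 32) = 8 - (0 - 32) = 8 - 1*(-32) = 8 + 32 = 40)
1/(q(20, -75) + (27 + A(7))**2) = 1/(40 + (27 - 3)**2) = 1/(40 + 24**2) = 1/(40 + 576) = 1/616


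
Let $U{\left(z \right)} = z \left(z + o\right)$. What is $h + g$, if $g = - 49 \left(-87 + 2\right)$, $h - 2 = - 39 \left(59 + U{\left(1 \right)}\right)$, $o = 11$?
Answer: $1398$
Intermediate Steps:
$U{\left(z \right)} = z \left(11 + z\right)$ ($U{\left(z \right)} = z \left(z + 11\right) = z \left(11 + z\right)$)
$h = -2767$ ($h = 2 - 39 \left(59 + 1 \left(11 + 1\right)\right) = 2 - 39 \left(59 + 1 \cdot 12\right) = 2 - 39 \left(59 + 12\right) = 2 - 2769 = -2767$)
$g = 4165$ ($g = \left(-49\right) \left(-85\right) = 4165$)
$h + g = -2767 + 4165 = 1398$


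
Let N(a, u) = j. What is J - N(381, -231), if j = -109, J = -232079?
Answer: -231970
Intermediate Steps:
N(a, u) = -109
J - N(381, -231) = -232079 - 1*(-109) = -232079 + 109 = -231970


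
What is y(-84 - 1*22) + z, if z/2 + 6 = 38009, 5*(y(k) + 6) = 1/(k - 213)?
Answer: 121219999/1595 ≈ 76000.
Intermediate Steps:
y(k) = -6 + 1/(5*(-213 + k)) (y(k) = -6 + 1/(5*(k - 213)) = -6 + 1/(5*(-213 + k)))
z = 76006 (z = -12 + 2*38009 = -12 + 76018 = 76006)
y(-84 - 1*22) + z = (6391 - 30*(-84 - 1*22))/(5*(-213 + (-84 - 1*22))) + 76006 = (6391 - 30*(-84 - 22))/(5*(-213 + (-84 - 22))) + 76006 = (6391 - 30*(-106))/(5*(-213 - 106)) + 76006 = (⅕)*(6391 + 3180)/(-319) + 76006 = (⅕)*(-1/319)*9571 + 76006 = -9571/1595 + 76006 = 121219999/1595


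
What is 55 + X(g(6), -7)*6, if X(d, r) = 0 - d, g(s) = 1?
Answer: 49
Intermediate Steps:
X(d, r) = -d
55 + X(g(6), -7)*6 = 55 - 1*1*6 = 55 - 1*6 = 55 - 6 = 49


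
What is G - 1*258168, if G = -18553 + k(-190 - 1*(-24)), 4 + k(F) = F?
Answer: -276891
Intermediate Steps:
k(F) = -4 + F
G = -18723 (G = -18553 + (-4 + (-190 - 1*(-24))) = -18553 + (-4 + (-190 + 24)) = -18553 + (-4 - 166) = -18553 - 170 = -18723)
G - 1*258168 = -18723 - 1*258168 = -18723 - 258168 = -276891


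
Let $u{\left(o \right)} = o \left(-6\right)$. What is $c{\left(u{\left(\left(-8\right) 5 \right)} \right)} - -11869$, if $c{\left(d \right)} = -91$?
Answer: $11778$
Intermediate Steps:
$u{\left(o \right)} = - 6 o$
$c{\left(u{\left(\left(-8\right) 5 \right)} \right)} - -11869 = -91 - -11869 = -91 + 11869 = 11778$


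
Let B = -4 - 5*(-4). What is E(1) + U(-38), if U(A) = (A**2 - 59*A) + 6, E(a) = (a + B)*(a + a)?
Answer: 3726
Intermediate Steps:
B = 16 (B = -4 + 20 = 16)
E(a) = 2*a*(16 + a) (E(a) = (a + 16)*(a + a) = (16 + a)*(2*a) = 2*a*(16 + a))
U(A) = 6 + A**2 - 59*A
E(1) + U(-38) = 2*1*(16 + 1) + (6 + (-38)**2 - 59*(-38)) = 2*1*17 + (6 + 1444 + 2242) = 34 + 3692 = 3726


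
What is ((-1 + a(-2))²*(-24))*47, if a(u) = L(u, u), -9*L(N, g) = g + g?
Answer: -9400/27 ≈ -348.15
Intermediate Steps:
L(N, g) = -2*g/9 (L(N, g) = -(g + g)/9 = -2*g/9)
a(u) = -2*u/9
((-1 + a(-2))²*(-24))*47 = ((-1 - 2/9*(-2))²*(-24))*47 = ((-1 + 4/9)²*(-24))*47 = ((-5/9)²*(-24))*47 = ((25/81)*(-24))*47 = -200/27*47 = -9400/27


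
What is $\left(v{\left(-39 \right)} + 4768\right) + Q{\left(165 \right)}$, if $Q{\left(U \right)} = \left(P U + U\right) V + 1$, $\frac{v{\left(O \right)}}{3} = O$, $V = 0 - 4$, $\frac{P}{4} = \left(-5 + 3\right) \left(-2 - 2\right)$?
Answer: $-17128$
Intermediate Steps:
$P = 32$ ($P = 4 \left(-5 + 3\right) \left(-2 - 2\right) = 4 \left(\left(-2\right) \left(-4\right)\right) = 4 \cdot 8 = 32$)
$V = -4$
$v{\left(O \right)} = 3 O$
$Q{\left(U \right)} = 1 - 132 U$ ($Q{\left(U \right)} = \left(32 U + U\right) \left(-4\right) + 1 = 33 U \left(-4\right) + 1 = - 132 U + 1 = 1 - 132 U$)
$\left(v{\left(-39 \right)} + 4768\right) + Q{\left(165 \right)} = \left(3 \left(-39\right) + 4768\right) + \left(1 - 21780\right) = \left(-117 + 4768\right) + \left(1 - 21780\right) = 4651 - 21779 = -17128$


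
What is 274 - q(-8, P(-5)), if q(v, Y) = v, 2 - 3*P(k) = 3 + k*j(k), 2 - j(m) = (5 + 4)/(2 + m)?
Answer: 282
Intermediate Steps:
j(m) = 2 - 9/(2 + m) (j(m) = 2 - (5 + 4)/(2 + m) = 2 - 9/(2 + m))
P(k) = -⅓ - k*(-5 + 2*k)/(3*(2 + k)) (P(k) = ⅔ - (3 + k*((-5 + 2*k)/(2 + k)))/3 = ⅔ - (3 + k*(-5 + 2*k)/(2 + k))/3 = ⅔ + (-1 - k*(-5 + 2*k)/(3*(2 + k))) = -⅓ - k*(-5 + 2*k)/(3*(2 + k)))
274 - q(-8, P(-5)) = 274 - 1*(-8) = 274 + 8 = 282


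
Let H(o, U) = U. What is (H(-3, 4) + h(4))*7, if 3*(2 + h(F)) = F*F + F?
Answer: 182/3 ≈ 60.667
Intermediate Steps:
h(F) = -2 + F/3 + F**2/3 (h(F) = -2 + (F*F + F)/3 = -2 + (F**2 + F)/3 = -2 + (F + F**2)/3 = -2 + (F/3 + F**2/3) = -2 + F/3 + F**2/3)
(H(-3, 4) + h(4))*7 = (4 + (-2 + (1/3)*4 + (1/3)*4**2))*7 = (4 + (-2 + 4/3 + (1/3)*16))*7 = (4 + (-2 + 4/3 + 16/3))*7 = (4 + 14/3)*7 = (26/3)*7 = 182/3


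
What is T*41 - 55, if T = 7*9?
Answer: 2528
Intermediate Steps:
T = 63
T*41 - 55 = 63*41 - 55 = 2583 - 55 = 2528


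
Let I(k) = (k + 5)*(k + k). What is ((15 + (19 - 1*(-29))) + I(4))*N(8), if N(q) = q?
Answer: 1080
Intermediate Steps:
I(k) = 2*k*(5 + k) (I(k) = (5 + k)*(2*k) = 2*k*(5 + k))
((15 + (19 - 1*(-29))) + I(4))*N(8) = ((15 + (19 - 1*(-29))) + 2*4*(5 + 4))*8 = ((15 + (19 + 29)) + 2*4*9)*8 = ((15 + 48) + 72)*8 = (63 + 72)*8 = 135*8 = 1080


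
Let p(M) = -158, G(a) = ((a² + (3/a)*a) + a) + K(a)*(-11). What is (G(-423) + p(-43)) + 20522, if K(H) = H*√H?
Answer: 198873 + 13959*I*√47 ≈ 1.9887e+5 + 95698.0*I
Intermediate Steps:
K(H) = H^(3/2)
G(a) = 3 + a + a² - 11*a^(3/2) (G(a) = ((a² + (3/a)*a) + a) + a^(3/2)*(-11) = ((a² + 3) + a) - 11*a^(3/2) = ((3 + a²) + a) - 11*a^(3/2) = (3 + a + a²) - 11*a^(3/2) = 3 + a + a² - 11*a^(3/2))
(G(-423) + p(-43)) + 20522 = ((3 - 423 + (-423)² - (-13959)*I*√47) - 158) + 20522 = ((3 - 423 + 178929 - (-13959)*I*√47) - 158) + 20522 = ((3 - 423 + 178929 + 13959*I*√47) - 158) + 20522 = ((178509 + 13959*I*√47) - 158) + 20522 = (178351 + 13959*I*√47) + 20522 = 198873 + 13959*I*√47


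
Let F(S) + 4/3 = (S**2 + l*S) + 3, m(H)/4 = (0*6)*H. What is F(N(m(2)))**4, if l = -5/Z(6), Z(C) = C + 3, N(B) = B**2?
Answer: 625/81 ≈ 7.7160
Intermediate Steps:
m(H) = 0 (m(H) = 4*((0*6)*H) = 4*(0*H) = 4*0 = 0)
Z(C) = 3 + C
l = -5/9 (l = -5/(3 + 6) = -5/9 ≈ -0.55556)
F(S) = 5/3 + S**2 - 5*S/9 (F(S) = -4/3 + ((S**2 - 5*S/9) + 3) = -4/3 + (3 + S**2 - 5*S/9) = 5/3 + S**2 - 5*S/9)
F(N(m(2)))**4 = (5/3 + (0**2)**2 - 5/9*0**2)**4 = (5/3 + 0**2 - 5/9*0)**4 = (5/3 + 0 + 0)**4 = (5/3)**4 = 625/81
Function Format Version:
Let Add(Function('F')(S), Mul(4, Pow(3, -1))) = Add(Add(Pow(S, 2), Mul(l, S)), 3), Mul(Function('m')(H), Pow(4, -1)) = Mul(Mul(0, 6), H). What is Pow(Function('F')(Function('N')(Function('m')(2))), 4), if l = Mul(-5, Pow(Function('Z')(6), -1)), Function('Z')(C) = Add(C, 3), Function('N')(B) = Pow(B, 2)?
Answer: Rational(625, 81) ≈ 7.7160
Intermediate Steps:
Function('m')(H) = 0 (Function('m')(H) = Mul(4, Mul(Mul(0, 6), H)) = Mul(4, Mul(0, H)) = Mul(4, 0) = 0)
Function('Z')(C) = Add(3, C)
l = Rational(-5, 9) (l = Mul(-5, Pow(Add(3, 6), -1)) = Mul(-5, Pow(9, -1)) = Mul(-5, Rational(1, 9)) = Rational(-5, 9) ≈ -0.55556)
Function('F')(S) = Add(Rational(5, 3), Pow(S, 2), Mul(Rational(-5, 9), S)) (Function('F')(S) = Add(Rational(-4, 3), Add(Add(Pow(S, 2), Mul(Rational(-5, 9), S)), 3)) = Add(Rational(-4, 3), Add(3, Pow(S, 2), Mul(Rational(-5, 9), S))) = Add(Rational(5, 3), Pow(S, 2), Mul(Rational(-5, 9), S)))
Pow(Function('F')(Function('N')(Function('m')(2))), 4) = Pow(Add(Rational(5, 3), Pow(Pow(0, 2), 2), Mul(Rational(-5, 9), Pow(0, 2))), 4) = Pow(Add(Rational(5, 3), Pow(0, 2), Mul(Rational(-5, 9), 0)), 4) = Pow(Add(Rational(5, 3), 0, 0), 4) = Pow(Rational(5, 3), 4) = Rational(625, 81)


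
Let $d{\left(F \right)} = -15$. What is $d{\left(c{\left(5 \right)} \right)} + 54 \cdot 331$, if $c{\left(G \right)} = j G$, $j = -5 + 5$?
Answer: $17859$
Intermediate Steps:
$j = 0$
$c{\left(G \right)} = 0$ ($c{\left(G \right)} = 0 G = 0$)
$d{\left(c{\left(5 \right)} \right)} + 54 \cdot 331 = -15 + 54 \cdot 331 = -15 + 17874 = 17859$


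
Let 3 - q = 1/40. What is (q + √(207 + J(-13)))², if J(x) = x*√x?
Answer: (119 + 40*√(207 - 13*I*√13))²/1600 ≈ 302.0 - 56.503*I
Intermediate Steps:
J(x) = x^(3/2)
q = 119/40 (q = 3 - 1/40 = 119/40 ≈ 2.9750)
(q + √(207 + J(-13)))² = (119/40 + √(207 + (-13)^(3/2)))² = (119/40 + √(207 - 13*I*√13))²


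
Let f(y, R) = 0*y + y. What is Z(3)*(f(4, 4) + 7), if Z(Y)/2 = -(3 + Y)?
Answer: -132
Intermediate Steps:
Z(Y) = -6 - 2*Y (Z(Y) = 2*(-(3 + Y)) = 2*(-3 - Y) = -6 - 2*Y)
f(y, R) = y (f(y, R) = 0 + y = y)
Z(3)*(f(4, 4) + 7) = (-6 - 2*3)*(4 + 7) = (-6 - 6)*11 = -12*11 = -132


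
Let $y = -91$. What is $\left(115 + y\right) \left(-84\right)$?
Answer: $-2016$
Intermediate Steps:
$\left(115 + y\right) \left(-84\right) = \left(115 - 91\right) \left(-84\right) = 24 \left(-84\right) = -2016$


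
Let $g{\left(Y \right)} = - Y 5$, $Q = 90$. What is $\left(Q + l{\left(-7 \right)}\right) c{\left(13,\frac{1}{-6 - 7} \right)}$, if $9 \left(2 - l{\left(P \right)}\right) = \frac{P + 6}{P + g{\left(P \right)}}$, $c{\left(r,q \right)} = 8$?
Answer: $\frac{46370}{63} \approx 736.03$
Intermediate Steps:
$g{\left(Y \right)} = - 5 Y$
$l{\left(P \right)} = 2 + \frac{6 + P}{36 P}$ ($l{\left(P \right)} = 2 - \frac{\left(P + 6\right) \frac{1}{P - 5 P}}{9} = 2 - \frac{\left(6 + P\right) \frac{1}{\left(-4\right) P}}{9} = 2 - \frac{\left(6 + P\right) \left(- \frac{1}{4 P}\right)}{9} = 2 - \frac{\left(- \frac{1}{4}\right) \frac{1}{P} \left(6 + P\right)}{9} = 2 + \frac{6 + P}{36 P}$)
$\left(Q + l{\left(-7 \right)}\right) c{\left(13,\frac{1}{-6 - 7} \right)} = \left(90 + \frac{6 + 73 \left(-7\right)}{36 \left(-7\right)}\right) 8 = \left(90 + \frac{1}{36} \left(- \frac{1}{7}\right) \left(6 - 511\right)\right) 8 = \left(90 + \frac{1}{36} \left(- \frac{1}{7}\right) \left(-505\right)\right) 8 = \left(90 + \frac{505}{252}\right) 8 = \frac{23185}{252} \cdot 8 = \frac{46370}{63}$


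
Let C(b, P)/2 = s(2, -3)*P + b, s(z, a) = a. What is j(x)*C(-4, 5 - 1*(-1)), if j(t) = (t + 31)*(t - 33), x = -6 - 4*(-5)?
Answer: 37620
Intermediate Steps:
C(b, P) = -6*P + 2*b (C(b, P) = 2*(-3*P + b) = 2*(b - 3*P) = -6*P + 2*b)
x = 14 (x = -6 + 20 = 14)
j(t) = (-33 + t)*(31 + t) (j(t) = (31 + t)*(-33 + t) = (-33 + t)*(31 + t))
j(x)*C(-4, 5 - 1*(-1)) = (-1023 + 14² - 2*14)*(-6*(5 - 1*(-1)) + 2*(-4)) = (-1023 + 196 - 28)*(-6*(5 + 1) - 8) = -855*(-6*6 - 8) = -855*(-36 - 8) = -855*(-44) = 37620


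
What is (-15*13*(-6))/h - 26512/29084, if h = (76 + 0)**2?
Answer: -14888129/20998648 ≈ -0.70900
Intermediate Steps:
h = 5776 (h = 76**2 = 5776)
(-15*13*(-6))/h - 26512/29084 = (-15*13*(-6))/5776 - 26512/29084 = -195*(-6)*(1/5776) - 26512*1/29084 = 1170*(1/5776) - 6628/7271 = 585/2888 - 6628/7271 = -14888129/20998648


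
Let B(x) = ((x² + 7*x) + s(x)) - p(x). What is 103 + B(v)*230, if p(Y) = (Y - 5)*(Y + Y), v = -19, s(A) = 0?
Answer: -157217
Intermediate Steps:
p(Y) = 2*Y*(-5 + Y) (p(Y) = (-5 + Y)*(2*Y) = 2*Y*(-5 + Y))
B(x) = x² + 7*x - 2*x*(-5 + x) (B(x) = ((x² + 7*x) + 0) - 2*x*(-5 + x) = (x² + 7*x) - 2*x*(-5 + x) = x² + 7*x - 2*x*(-5 + x))
103 + B(v)*230 = 103 - 19*(17 - 1*(-19))*230 = 103 - 19*(17 + 19)*230 = 103 - 19*36*230 = 103 - 684*230 = 103 - 157320 = -157217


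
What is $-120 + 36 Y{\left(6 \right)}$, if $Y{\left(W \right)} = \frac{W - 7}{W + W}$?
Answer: $-123$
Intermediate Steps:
$Y{\left(W \right)} = \frac{-7 + W}{2 W}$
$-120 + 36 Y{\left(6 \right)} = -120 + 36 \frac{-7 + 6}{2 \cdot 6} = -120 + 36 \cdot \frac{1}{2} \cdot \frac{1}{6} \left(-1\right) = -120 + 36 \left(- \frac{1}{12}\right) = -120 - 3 = -123$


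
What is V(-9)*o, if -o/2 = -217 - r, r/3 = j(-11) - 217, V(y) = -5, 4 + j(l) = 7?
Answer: 4250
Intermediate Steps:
j(l) = 3 (j(l) = -4 + 7 = 3)
r = -642 (r = 3*(3 - 217) = 3*(-214) = -642)
o = -850 (o = -2*(-217 - 1*(-642)) = -2*(-217 + 642) = -2*425 = -850)
V(-9)*o = -5*(-850) = 4250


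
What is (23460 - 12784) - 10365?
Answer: 311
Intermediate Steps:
(23460 - 12784) - 10365 = 10676 - 10365 = 311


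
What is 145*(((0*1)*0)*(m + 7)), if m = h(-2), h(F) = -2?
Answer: 0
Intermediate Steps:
m = -2
145*(((0*1)*0)*(m + 7)) = 145*(((0*1)*0)*(-2 + 7)) = 145*((0*0)*5) = 145*(0*5) = 145*0 = 0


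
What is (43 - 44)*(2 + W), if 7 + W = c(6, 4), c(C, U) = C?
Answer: -1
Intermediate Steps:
W = -1 (W = -7 + 6 = -1)
(43 - 44)*(2 + W) = (43 - 44)*(2 - 1) = -1*1 = -1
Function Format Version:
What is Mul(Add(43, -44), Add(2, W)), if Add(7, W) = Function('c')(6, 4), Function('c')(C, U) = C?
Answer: -1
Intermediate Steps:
W = -1 (W = Add(-7, 6) = -1)
Mul(Add(43, -44), Add(2, W)) = Mul(Add(43, -44), Add(2, -1)) = Mul(-1, 1) = -1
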